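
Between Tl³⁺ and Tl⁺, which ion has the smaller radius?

Tl³⁺

Both ions have Z = 81 protons, but Tl³⁺ has lost more electrons, so its remaining electrons feel a larger effective nuclear charge per electron and are pulled in more tightly.
Higher positive charge → smaller ion, so Tl⁺ > Tl³⁺.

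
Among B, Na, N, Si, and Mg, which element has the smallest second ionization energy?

IE_2 is the cost of taking one more electron from the +1 cation: B⁺ still has 2 valence electrons; Na⁺ is the bare [Ne] core; N⁺ still has 4 valence electrons; Si⁺ still has 3 valence electrons; Mg⁺ still has 1 valence electron.
Core electrons are held far more tightly than valence electrons, so Na tops the IE_2 order.
Valence configurations: B⁺ [He]2s², N⁺ [He]2s²2p², Si⁺ [Ne]3s²3p¹, Mg⁺ [Ne]3s¹.
The numbers (kJ/mol): B 2427, Na 4562, N 2856, Si 1577, Mg 1451.
So the second ionization energies run Mg < Si < B < N < Na.

Mg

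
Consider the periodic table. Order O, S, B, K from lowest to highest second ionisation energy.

S < B < K < O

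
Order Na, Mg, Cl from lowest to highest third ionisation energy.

Consider each +2 ion: Na²⁺ is already 1 electron into the core; Mg²⁺ is the bare [Ne] core; Cl²⁺ still has 5 valence electrons.
Breaking into a closed-shell core is much more expensive than removing a leftover valence electron — Na and Mg have the largest IE_3 here.
Approximate IE_3 values (kJ/mol): Na 6910, Mg 7733, Cl 3822.
Overall IE_3 order: Cl < Na < Mg.

Cl < Na < Mg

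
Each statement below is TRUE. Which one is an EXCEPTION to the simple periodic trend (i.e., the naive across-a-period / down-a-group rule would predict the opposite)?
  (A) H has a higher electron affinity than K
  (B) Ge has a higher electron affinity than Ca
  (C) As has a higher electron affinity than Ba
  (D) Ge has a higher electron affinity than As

(D)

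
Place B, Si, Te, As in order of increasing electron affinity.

Adding an electron releases more energy for atoms nearer the top right (short of the noble gases).
These sit on a diagonal, where the across-period and down-group effects partly cancel.
As > B: the two effects oppose for this pair; the across-period effect wins (78 vs 27 kJ/mol).
Si > As: the two effects oppose for this pair; the down-group effect wins (134 vs 78 kJ/mol).
Te > Si: the two effects oppose for this pair; the across-period effect wins (190 vs 134 kJ/mol).
For reference (kJ/mol): B 27, Si 134, As 78, Te 190.
So from lowest to highest: B < As < Si < Te.

B < As < Si < Te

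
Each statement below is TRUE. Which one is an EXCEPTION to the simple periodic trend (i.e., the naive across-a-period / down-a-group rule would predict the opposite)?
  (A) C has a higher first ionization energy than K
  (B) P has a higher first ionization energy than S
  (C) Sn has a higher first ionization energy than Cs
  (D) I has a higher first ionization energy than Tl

The general trend: first ionization energy increases across a period and decreases down a group.
(A) C (period 2, group 14) vs K (period 4, group 1): the stated order agrees with the simple trend.
(B) P (period 3, group 15) vs S (period 3, group 16): the stated order contradicts the simple trend.
(C) Sn (period 5, group 14) vs Cs (period 6, group 1): the stated order agrees with the simple trend.
(D) I (period 5, group 17) vs Tl (period 6, group 13): the stated order agrees with the simple trend.
The exception is (B): S (3p⁴) ionizes more easily than half-filled P (3p³) because the paired 3p electron in S is pushed out by e⁻–e⁻ repulsion.

(B)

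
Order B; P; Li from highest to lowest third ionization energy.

The third ionization energy removes an electron from the +2 ion. For each element: B²⁺ still has 1 valence electron; P²⁺ still has 3 valence electrons; Li²⁺ is already 1 electron into the core.
Core electrons are held far more tightly than valence electrons, so Li tops the IE_3 order.
Valence configurations: B²⁺ [He]2s¹, P²⁺ [Ne]3s²3p¹.
The numbers (kJ/mol): B 3660, P 2914, Li 11815.
Hence IE_3: P < B < Li.

Li, B, P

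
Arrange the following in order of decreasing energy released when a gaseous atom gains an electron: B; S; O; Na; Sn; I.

I, S, O, Sn, Na, B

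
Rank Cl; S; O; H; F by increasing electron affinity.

H is in period 1, group 1; O is in period 2, group 16; F is in period 2, group 17; S is in period 3, group 16; Cl is in period 3, group 17.
Atoms with high Z_eff and room in the valence shell (especially the halogens) have the most exothermic electron affinities.
Neither a single period nor a single group — weigh both effects.
O > H: period and group pull opposite ways; the across-period shift dominates (141 vs 73 kJ/mol).
S > O: this pair runs against the simple trend — see the exception note.
F > S: both effects reinforce here, so F is clearly the higher of the two.
Cl > F: this pair runs against the simple trend — see the exception note.
Note the exception: S has a higher electron affinity than O, contrary to the simple trend — the compact 2p subshell of O repels the added electron more than S's larger 3p does.
Note the exception: Cl has a higher electron affinity than F, contrary to the simple trend — F's small 2p subshell makes the incoming electron feel strong e⁻–e⁻ repulsion, so Cl actually releases more energy on gaining an electron.
Approximate values (kJ/mol): H 73, O 141, F 328, S 200, Cl 349.
So from lowest to highest: H < O < S < F < Cl.

H < O < S < F < Cl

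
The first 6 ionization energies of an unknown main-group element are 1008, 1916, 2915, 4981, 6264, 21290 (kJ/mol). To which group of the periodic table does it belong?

Look for the largest jump between consecutive ionization energies: IE6/IE5 ≈ 3.4, far larger than any earlier ratio.
That jump marks the point where a core electron is being removed. So the atom has 5 valence electrons.
A main-group element with 5 valence electrons is in group 15.

Group 15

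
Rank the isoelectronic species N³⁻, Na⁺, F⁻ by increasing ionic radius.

Na⁺, F⁻, N³⁻

All of these have 10 electrons, so size is governed by nuclear charge alone: the more protons, the stronger the pull on the same electron cloud, and the smaller the ion.
Nuclear charges: Na⁺ (Z=11), F⁻ (Z=9), N³⁻ (Z=7).
Smallest to largest: Na⁺ < F⁻ < N³⁻.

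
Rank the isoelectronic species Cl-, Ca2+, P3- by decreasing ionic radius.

P3- > Cl- > Ca2+

All of these have 18 electrons, so size is governed by nuclear charge alone: the more protons, the stronger the pull on the same electron cloud, and the smaller the ion.
Nuclear charges: Ca2+ (Z=20), Cl- (Z=17), P3- (Z=15).
Largest to smallest: P3- > Cl- > Ca2+.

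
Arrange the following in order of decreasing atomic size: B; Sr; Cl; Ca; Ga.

Sr > Ca > Ga > Cl > B

B is in period 2, group 13; Cl is in period 3, group 17; Ca is in period 4, group 2; Ga is in period 4, group 13; Sr is in period 5, group 2.
Moving right in a period, electrons are added to the same shell under a stronger nuclear pull, so atoms get smaller; moving down, a new shell is opened and atoms get larger.
Here both period and group differ, so the two effects have to be weighed against each other.
Cl > B: period and group pull opposite ways; the down-group shift dominates (99 vs 85 pm).
Ga > Cl: both effects reinforce here, so Ga is clearly the larger of the two.
Ca > Ga: Ca lies to the left of Ga in period 4, so the across-period effect alone puts Ca larger.
Sr > Ca: Sr sits below Ca in group 2, so the down-group effect alone puts Sr larger.
Approximate values (pm): B 85, Cl 99, Ca 171, Ga 124, Sr 185.
So from largest to smallest: Sr > Ca > Ga > Cl > B.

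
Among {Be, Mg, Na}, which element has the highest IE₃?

After 2 electrons have been removed, what remains? Be²⁺ is the bare [He] core; Mg²⁺ is the bare [Ne] core; Na²⁺ is already 1 electron into the core.
All of these are removing an electron from a noble-gas core or deeper; the smaller core (lower principal quantum number) is held far more tightly, and within a period the higher nuclear charge binds the same core more tightly.
Tabulated IE_3 (kJ/mol): Be 14849, Mg 7733, Na 6910.
Putting it together, IE_3: Na < Mg < Be.

Be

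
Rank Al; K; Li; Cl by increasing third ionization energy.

Consider each +2 ion: Al²⁺ still has 1 valence electron; K²⁺ is already 1 electron into the core; Li²⁺ is already 1 electron into the core; Cl²⁺ still has 5 valence electrons.
Breaking into a closed-shell core is much more expensive than removing a leftover valence electron — K and Li have the largest IE_3 here.
Valence configurations: Al²⁺ [Ne]3s¹, Cl²⁺ [Ne]3s²3p³.
Approximate IE_3 values (kJ/mol): Al 2745, K 4420, Li 11815, Cl 3822.
Overall IE_3 order: Al < Cl < K < Li.

Al < Cl < K < Li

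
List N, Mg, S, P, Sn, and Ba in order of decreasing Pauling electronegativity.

N > S > P > Sn > Mg > Ba

Smaller atoms with higher effective nuclear charge are more electronegative.
Here both period and group differ, so the two effects have to be weighed against each other.
Mg > Ba: they share group 2; the group trend gives Mg the larger value.
Sn > Mg: the two effects oppose for this pair; the across-period effect wins (1.96 vs 1.31).
P > Sn: both effects reinforce here, so P is clearly the higher of the two.
S > P: both are in period 3; the period trend gives S the larger value.
N > S: period and group pull opposite ways; the down-group shift dominates (3.04 vs 2.58).
Approximate values (Pauling): N 3.04, Mg 1.31, P 2.19, S 2.58, Sn 1.96, Ba 0.89.
So from highest to lowest: N > S > P > Sn > Mg > Ba.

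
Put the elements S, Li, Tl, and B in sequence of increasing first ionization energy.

Li is in period 2, group 1; B is in period 2, group 13; S is in period 3, group 16; Tl is in period 6, group 13.
Removing the outermost electron gets harder across a period and easier down a group.
These span different periods and groups, so the two trends combine.
Tl > Li: period and group pull opposite ways; the across-period shift dominates (589 vs 520 kJ/mol).
B > Tl: B sits above Tl in group 13, so the down-group effect alone puts B higher.
S > B: the two effects oppose for this pair; the across-period effect wins (1000 vs 801 kJ/mol).
Approximate values (kJ/mol): Li 520, B 801, S 1000, Tl 589.
So from lowest to highest: Li < Tl < B < S.

Li, Tl, B, S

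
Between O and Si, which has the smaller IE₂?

The second ionization energy removes an electron from the +1 ion. For each element: O⁺ still has 5 valence electrons; Si⁺ still has 3 valence electrons.
All are still removing valence electrons, so compare the +1 ions as you would atoms: IE_2 generally rises across a period (higher Z_eff) and falls down a group (larger shell), subject to the usual subshell exceptions.
Valence configurations: O⁺ [He]2s²2p³, Si⁺ [Ne]3s²3p¹.
Approximate IE_2 values (kJ/mol): O 3388, Si 1577.
Putting it together, IE_2: Si < O.

Si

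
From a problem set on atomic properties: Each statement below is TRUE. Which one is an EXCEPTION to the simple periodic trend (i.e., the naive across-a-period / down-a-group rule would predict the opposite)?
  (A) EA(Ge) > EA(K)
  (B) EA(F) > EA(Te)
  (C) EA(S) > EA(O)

The general trend: electron affinity increases across a period and decreases down a group.
(A) Ge (period 4, group 14) vs K (period 4, group 1): the stated order agrees with the simple trend.
(B) F (period 2, group 17) vs Te (period 5, group 16): the stated order agrees with the simple trend.
(C) S (period 3, group 16) vs O (period 2, group 16): the stated order contradicts the simple trend.
The exception is (C): the compact 2p subshell of O repels the added electron more than S's larger 3p does.

(C)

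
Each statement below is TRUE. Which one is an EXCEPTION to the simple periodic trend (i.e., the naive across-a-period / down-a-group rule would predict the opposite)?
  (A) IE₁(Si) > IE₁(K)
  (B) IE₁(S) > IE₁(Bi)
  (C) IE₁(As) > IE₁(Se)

(C)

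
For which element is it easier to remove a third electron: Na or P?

P

IE_3 is the cost of taking one more electron from the +2 cation: Na²⁺ is already 1 electron into the core; P²⁺ still has 3 valence electrons.
Core electrons are held far more tightly than valence electrons, so Na tops the IE_3 order.
Approximate IE_3 values (kJ/mol): Na 6910, P 2914.
Hence IE_3: P < Na.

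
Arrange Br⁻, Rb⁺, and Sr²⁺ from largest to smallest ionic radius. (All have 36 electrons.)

Br⁻ > Rb⁺ > Sr²⁺

All of these have 36 electrons, so size is governed by nuclear charge alone: the more protons, the stronger the pull on the same electron cloud, and the smaller the ion.
Nuclear charges: Sr²⁺ (Z=38), Rb⁺ (Z=37), Br⁻ (Z=35).
Largest to smallest: Br⁻ > Rb⁺ > Sr²⁺.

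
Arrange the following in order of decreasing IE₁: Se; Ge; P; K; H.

H is in period 1, group 1; P is in period 3, group 15; K is in period 4, group 1; Ge is in period 4, group 14; Se is in period 4, group 16.
First ionization energy rises across a period (greater Z_eff holds electrons more tightly) and falls down a group (valence electrons are farther from the nucleus).
Here both period and group differ, so the two effects have to be weighed against each other.
Ge > K: both are in period 4; the period trend gives Ge the larger value.
Se > Ge: both are in period 4; the period trend gives Se the larger value.
P > Se: period and group pull opposite ways; the down-group shift dominates (1012 vs 941 kJ/mol).
H > P: the two effects oppose for this pair; the down-group effect wins (1312 vs 1012 kJ/mol).
Tabulated first ionization energy (kJ/mol): H 1312, P 1012, K 419, Ge 762, Se 941.
So from highest to lowest: H > P > Se > Ge > K.

H, P, Se, Ge, K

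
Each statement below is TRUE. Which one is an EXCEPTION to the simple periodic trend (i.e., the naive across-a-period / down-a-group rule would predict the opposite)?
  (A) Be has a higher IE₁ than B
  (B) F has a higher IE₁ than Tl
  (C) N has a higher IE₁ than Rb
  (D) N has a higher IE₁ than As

The general trend: IE₁ increases across a period and decreases down a group.
(A) Be (period 2, group 2) vs B (period 2, group 13): the stated order contradicts the simple trend.
(B) F (period 2, group 17) vs Tl (period 6, group 13): the stated order agrees with the simple trend.
(C) N (period 2, group 15) vs Rb (period 5, group 1): the stated order agrees with the simple trend.
(D) N (period 2, group 15) vs As (period 4, group 15): the stated order agrees with the simple trend.
The exception is (A): removing B's lone 2p electron is easier than breaking Be's filled 2s².

(A)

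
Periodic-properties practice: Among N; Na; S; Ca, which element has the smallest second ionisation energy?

The second ionization energy removes an electron from the +1 ion. For each element: N⁺ still has 4 valence electrons; Na⁺ is the bare [Ne] core; S⁺ still has 5 valence electrons; Ca⁺ still has 1 valence electron.
Core electrons are held far more tightly than valence electrons, so Na tops the IE_2 order.
Valence configurations: N⁺ [He]2s²2p², S⁺ [Ne]3s²3p³, Ca⁺ [Ar]4s¹.
Approximate IE_2 values (kJ/mol): N 2856, Na 4562, S 2252, Ca 1145.
Putting it together, IE_2: Ca < S < N < Na.

Ca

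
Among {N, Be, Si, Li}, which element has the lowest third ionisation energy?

Si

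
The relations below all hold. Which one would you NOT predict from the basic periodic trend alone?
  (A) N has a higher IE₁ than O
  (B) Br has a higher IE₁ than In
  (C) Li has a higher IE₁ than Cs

(A)

The general trend: IE₁ increases across a period and decreases down a group.
(A) N (period 2, group 15) vs O (period 2, group 16): the stated order contradicts the simple trend.
(B) Br (period 4, group 17) vs In (period 5, group 13): the stated order agrees with the simple trend.
(C) Li (period 2, group 1) vs Cs (period 6, group 1): the stated order agrees with the simple trend.
The exception is (A): pairing an electron in O's 2p⁴ costs repulsion energy, so O ionizes more easily than half-filled N (2p³).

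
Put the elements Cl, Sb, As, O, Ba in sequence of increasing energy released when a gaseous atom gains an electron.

Ba, As, Sb, O, Cl

O is in period 2, group 16; Cl is in period 3, group 17; As is in period 4, group 15; Sb is in period 5, group 15; Ba is in period 6, group 2.
Atoms with high Z_eff and room in the valence shell (especially the halogens) have the most exothermic electron affinities.
Here both period and group differ, so the two effects have to be weighed against each other.
As > Ba: relative to Ba, both the across-period and down-group shifts push As's electron affinity up.
Sb > As: this pair runs against the simple trend — see the exception note.
O > Sb: relative to Sb, both the across-period and down-group shifts push O's electron affinity up.
Cl > O: the two effects oppose for this pair; the across-period effect wins (349 vs 141 kJ/mol).
Note the exception: Sb has a higher electron affinity than As, contrary to the simple trend — both are half-filled np³, but the pairing/repulsion penalty for the added electron shrinks as the p orbitals become larger and more diffuse down the group, and for Sb that outweighs the weaker nuclear attraction.
Tabulated electron affinity (kJ/mol): O 141, Cl 349, As 78, Sb 103, Ba 14.
So from lowest to highest: Ba < As < Sb < O < Cl.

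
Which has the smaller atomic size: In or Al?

Al is in period 3, group 13; In is in period 5, group 13.
Across a period the added protons contract the valence shell; down a group each new principal shell makes the atom larger.
All are in group 13, so atomic radius increases down the group.
So Al has the smaller atomic size (Al < In).

Al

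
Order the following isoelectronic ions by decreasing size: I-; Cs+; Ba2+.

All of these have 54 electrons, so size is governed by nuclear charge alone: the more protons, the stronger the pull on the same electron cloud, and the smaller the ion.
Nuclear charges: Ba2+ (Z=56), Cs+ (Z=55), I- (Z=53).
Largest to smallest: I- > Cs+ > Ba2+.

I- > Cs+ > Ba2+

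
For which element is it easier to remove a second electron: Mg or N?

Mg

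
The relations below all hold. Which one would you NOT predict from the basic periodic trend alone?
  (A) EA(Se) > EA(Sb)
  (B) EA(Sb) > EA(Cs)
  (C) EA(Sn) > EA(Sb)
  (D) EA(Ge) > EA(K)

(C)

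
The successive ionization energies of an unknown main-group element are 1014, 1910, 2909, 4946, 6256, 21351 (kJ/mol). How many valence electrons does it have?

5

Look for the largest jump between consecutive ionization energies: IE6/IE5 ≈ 3.4, far larger than any earlier ratio.
That jump marks the point where a core electron is being removed. So the atom has 5 valence electrons.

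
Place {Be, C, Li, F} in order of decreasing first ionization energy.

Li is in period 2, group 1; Be is in period 2, group 2; C is in period 2, group 14; F is in period 2, group 17.
First ionization energy rises across a period (greater Z_eff holds electrons more tightly) and falls down a group (valence electrons are farther from the nucleus).
All lie in period 2, so first ionization energy increases left to right.
So from highest to lowest: F > C > Be > Li.

F > C > Be > Li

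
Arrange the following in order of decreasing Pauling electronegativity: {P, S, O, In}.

EN rises left→right (higher Z_eff, smaller atoms) and falls top→bottom (larger, more shielded atoms).
Here both period and group differ, so the two effects have to be weighed against each other.
P > In: both effects reinforce here, so P is clearly the higher of the two.
S > P: S lies to the right of P in period 3, so the across-period effect alone puts S higher.
O > S: O sits above S in group 16, so the down-group effect alone puts O higher.
For reference (Pauling): O 3.44, P 2.19, S 2.58, In 1.78.
So from highest to lowest: O > S > P > In.

O, S, P, In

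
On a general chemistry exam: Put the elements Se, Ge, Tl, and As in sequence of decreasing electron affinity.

EA tends to increase across a period and decrease down a group, though the pattern is less regular than for IE or radius.
Here both period and group differ, so the two effects have to be weighed against each other.
As > Tl: both effects reinforce here, so As is clearly the higher of the two.
Ge > As: this pair runs against the simple trend — see the exception note.
Se > Ge: Se lies to the right of Ge in period 4, so the across-period effect alone puts Se higher.
Note the exception: Ge has a higher electron affinity than As, contrary to the simple trend — adding an electron to As's half-filled 4p³ is unfavourable, so Ge (4p²) has the more exothermic EA.
For reference (kJ/mol): Ge 119, As 78, Se 195, Tl 19.
So from highest to lowest: Se > Ge > As > Tl.

Se, Ge, As, Tl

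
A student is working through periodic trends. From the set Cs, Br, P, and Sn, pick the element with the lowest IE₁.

Cs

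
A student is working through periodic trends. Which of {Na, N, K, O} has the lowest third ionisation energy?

K

After 2 electrons have been removed, what remains? Na²⁺ is already 1 electron into the core; N²⁺ still has 3 valence electrons; K²⁺ is already 1 electron into the core; O²⁺ still has 4 valence electrons.
Usually core removal costs more than valence removal, but here the competition is close: a tightly held n=2 valence electron can cost more to remove than an n=3 core electron, so the actual values have to decide it.
Valence configurations: N²⁺ [He]2s²2p¹, O²⁺ [He]2s²2p².
The numbers (kJ/mol): Na 6910, N 4578, K 4420, O 5300.
Overall IE_3 order: K < N < O < Na.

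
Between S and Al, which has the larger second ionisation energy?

S

IE_2 is the cost of taking one more electron from the +1 cation: S⁺ still has 5 valence electrons; Al⁺ still has 2 valence electrons.
All are still removing valence electrons, so compare the +1 ions as you would atoms: IE_2 generally rises across a period (higher Z_eff) and falls down a group (larger shell), subject to the usual subshell exceptions.
Valence configurations: S⁺ [Ne]3s²3p³, Al⁺ [Ne]3s².
The numbers (kJ/mol): S 2252, Al 1817.
So the second ionization energies run Al < S.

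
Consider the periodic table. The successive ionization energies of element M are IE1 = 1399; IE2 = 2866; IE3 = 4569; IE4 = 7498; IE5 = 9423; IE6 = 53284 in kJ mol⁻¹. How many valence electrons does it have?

Look for the largest jump between consecutive ionization energies: IE6/IE5 ≈ 5.7, far larger than any earlier ratio.
That jump marks the point where a core electron is being removed. So the atom has 5 valence electrons.

5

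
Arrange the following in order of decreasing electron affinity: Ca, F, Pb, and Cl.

Adding an electron releases more energy for atoms nearer the top right (short of the noble gases).
These span different periods and groups, so the two trends combine.
Pb > Ca: the two effects oppose for this pair; the across-period effect wins (35 vs 2 kJ/mol).
F > Pb: relative to Pb, both the across-period and down-group shifts push F's electron affinity up.
Cl > F: this pair runs against the simple trend — see the exception note.
Note the exception: Cl has a higher electron affinity than F, contrary to the simple trend — F's small 2p subshell makes the incoming electron feel strong e⁻–e⁻ repulsion, so Cl actually releases more energy on gaining an electron.
For reference (kJ/mol): F 328, Cl 349, Ca 2, Pb 35.
So from highest to lowest: Cl > F > Pb > Ca.

Cl > F > Pb > Ca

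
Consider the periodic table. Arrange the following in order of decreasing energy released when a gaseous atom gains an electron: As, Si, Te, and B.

B is in period 2, group 13; Si is in period 3, group 14; As is in period 4, group 15; Te is in period 5, group 16.
EA tends to increase across a period and decrease down a group, though the pattern is less regular than for IE or radius.
A diagonal step moves right (one effect) and down (the opposite effect) at once.
As > B: period and group pull opposite ways; the across-period shift dominates (78 vs 27 kJ/mol).
Si > As: period and group pull opposite ways; the down-group shift dominates (134 vs 78 kJ/mol).
Te > Si: the two effects oppose for this pair; the across-period effect wins (190 vs 134 kJ/mol).
Tabulated electron affinity (kJ/mol): B 27, Si 134, As 78, Te 190.
So from highest to lowest: Te > Si > As > B.

Te > Si > As > B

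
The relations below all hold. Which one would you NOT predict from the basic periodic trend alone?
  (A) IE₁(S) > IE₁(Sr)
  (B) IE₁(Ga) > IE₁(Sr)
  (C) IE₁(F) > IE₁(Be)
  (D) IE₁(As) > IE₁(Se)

(D)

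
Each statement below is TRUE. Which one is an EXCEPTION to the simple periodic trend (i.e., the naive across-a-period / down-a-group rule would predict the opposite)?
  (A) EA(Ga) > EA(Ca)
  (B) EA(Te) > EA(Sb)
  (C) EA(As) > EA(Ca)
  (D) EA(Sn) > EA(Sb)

(D)

The general trend: electron affinity increases across a period and decreases down a group.
(A) Ga (period 4, group 13) vs Ca (period 4, group 2): the stated order agrees with the simple trend.
(B) Te (period 5, group 16) vs Sb (period 5, group 15): the stated order agrees with the simple trend.
(C) As (period 4, group 15) vs Ca (period 4, group 2): the stated order agrees with the simple trend.
(D) Sn (period 5, group 14) vs Sb (period 5, group 15): the stated order contradicts the simple trend.
The exception is (D): adding an electron to Sb's half-filled 5p³ is unfavourable, so Sn has the more exothermic EA.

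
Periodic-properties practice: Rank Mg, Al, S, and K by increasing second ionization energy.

Mg < Al < S < K

After 1 electron has been removed, what remains? Mg⁺ still has 1 valence electron; Al⁺ still has 2 valence electrons; S⁺ still has 5 valence electrons; K⁺ is the bare [Ar] core.
Core electrons are held far more tightly than valence electrons, so K tops the IE_2 order.
Valence configurations: Mg⁺ [Ne]3s¹, Al⁺ [Ne]3s², S⁺ [Ne]3s²3p³.
Tabulated IE_2 (kJ/mol): Mg 1451, Al 1817, S 2252, K 3052.
Overall IE_2 order: Mg < Al < S < K.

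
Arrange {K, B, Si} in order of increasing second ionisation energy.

Si, B, K

The second ionization energy removes an electron from the +1 ion. For each element: K⁺ is the bare [Ar] core; B⁺ still has 2 valence electrons; Si⁺ still has 3 valence electrons.
Pulling an electron out of a noble-gas core costs far more than removing a remaining valence electron, so K sits at the high end of IE_2.
Valence configurations: B⁺ [He]2s², Si⁺ [Ne]3s²3p¹.
Approximate IE_2 values (kJ/mol): K 3052, B 2427, Si 1577.
So the second ionization energies run Si < B < K.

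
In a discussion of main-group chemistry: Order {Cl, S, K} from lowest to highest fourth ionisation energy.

S, Cl, K

IE_4 is the cost of taking one more electron from the +3 cation: Cl³⁺ still has 4 valence electrons; S³⁺ still has 3 valence electrons; K³⁺ is already 2 electrons into the core.
Pulling an electron out of a noble-gas core costs far more than removing a remaining valence electron, so K sits at the high end of IE_4.
Valence configurations: Cl³⁺ [Ne]3s²3p², S³⁺ [Ne]3s²3p¹.
The numbers (kJ/mol): Cl 5159, S 4556, K 5877.
Overall IE_4 order: S < Cl < K.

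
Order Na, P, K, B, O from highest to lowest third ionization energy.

Consider each +2 ion: Na²⁺ is already 1 electron into the core; P²⁺ still has 3 valence electrons; K²⁺ is already 1 electron into the core; B²⁺ still has 1 valence electron; O²⁺ still has 4 valence electrons.
Usually core removal costs more than valence removal, but here the competition is close: a tightly held n=2 valence electron can cost more to remove than an n=3 core electron, so the actual values have to decide it.
Valence configurations: P²⁺ [Ne]3s²3p¹, B²⁺ [He]2s¹, O²⁺ [He]2s²2p².
Tabulated IE_3 (kJ/mol): Na 6910, P 2914, K 4420, B 3660, O 5300.
So the third ionization energies run P < B < K < O < Na.

Na, O, K, B, P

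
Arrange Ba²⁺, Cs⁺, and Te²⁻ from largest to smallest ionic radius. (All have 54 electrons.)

Te²⁻, Cs⁺, Ba²⁺

All of these have 54 electrons, so size is governed by nuclear charge alone: the more protons, the stronger the pull on the same electron cloud, and the smaller the ion.
Nuclear charges: Ba²⁺ (Z=56), Cs⁺ (Z=55), Te²⁻ (Z=52).
Largest to smallest: Te²⁻ > Cs⁺ > Ba²⁺.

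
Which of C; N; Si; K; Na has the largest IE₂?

The second ionization energy removes an electron from the +1 ion. For each element: C⁺ still has 3 valence electrons; N⁺ still has 4 valence electrons; Si⁺ still has 3 valence electrons; K⁺ is the bare [Ar] core; Na⁺ is the bare [Ne] core.
Core electrons are held far more tightly than valence electrons, so K and Na top the IE_2 order.
Valence configurations: C⁺ [He]2s²2p¹, N⁺ [He]2s²2p², Si⁺ [Ne]3s²3p¹.
The numbers (kJ/mol): C 2353, N 2856, Si 1577, K 3052, Na 4562.
Putting it together, IE_2: Si < C < N < K < Na.

Na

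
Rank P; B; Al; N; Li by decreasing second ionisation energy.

Li > N > B > P > Al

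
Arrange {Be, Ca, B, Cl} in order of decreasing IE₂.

IE_2 is the cost of taking one more electron from the +1 cation: Be⁺ still has 1 valence electron; Ca⁺ still has 1 valence electron; B⁺ still has 2 valence electrons; Cl⁺ still has 6 valence electrons.
All are still removing valence electrons, so compare the +1 ions as you would atoms: IE_2 generally rises across a period (higher Z_eff) and falls down a group (larger shell), subject to the usual subshell exceptions.
Valence configurations: Be⁺ [He]2s¹, Ca⁺ [Ar]4s¹, B⁺ [He]2s², Cl⁺ [Ne]3s²3p⁴.
Approximate IE_2 values (kJ/mol): Be 1757, Ca 1145, B 2427, Cl 2298.
Putting it together, IE_2: Ca < Be < Cl < B.

B, Cl, Be, Ca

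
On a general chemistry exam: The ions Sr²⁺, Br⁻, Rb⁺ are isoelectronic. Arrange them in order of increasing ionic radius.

Sr²⁺, Rb⁺, Br⁻

All of these have 36 electrons, so size is governed by nuclear charge alone: the more protons, the stronger the pull on the same electron cloud, and the smaller the ion.
Nuclear charges: Sr²⁺ (Z=38), Rb⁺ (Z=37), Br⁻ (Z=35).
Smallest to largest: Sr²⁺ < Rb⁺ < Br⁻.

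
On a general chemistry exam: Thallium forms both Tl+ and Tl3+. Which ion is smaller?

Tl3+

Both ions have Z = 81 protons, but Tl3+ has lost more electrons, so its remaining electrons feel a larger effective nuclear charge per electron and are pulled in more tightly.
Higher positive charge → smaller ion, so Tl+ > Tl3+.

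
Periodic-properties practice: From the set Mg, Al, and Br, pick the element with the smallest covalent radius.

Br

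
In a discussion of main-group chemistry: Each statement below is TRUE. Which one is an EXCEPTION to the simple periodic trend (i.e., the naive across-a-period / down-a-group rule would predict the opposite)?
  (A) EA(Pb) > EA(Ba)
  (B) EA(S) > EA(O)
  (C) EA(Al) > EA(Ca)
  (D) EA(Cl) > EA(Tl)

(B)

The general trend: electron affinity increases across a period and decreases down a group.
(A) Pb (period 6, group 14) vs Ba (period 6, group 2): the stated order agrees with the simple trend.
(B) S (period 3, group 16) vs O (period 2, group 16): the stated order contradicts the simple trend.
(C) Al (period 3, group 13) vs Ca (period 4, group 2): the stated order agrees with the simple trend.
(D) Cl (period 3, group 17) vs Tl (period 6, group 13): the stated order agrees with the simple trend.
The exception is (B): the compact 2p subshell of O repels the added electron more than S's larger 3p does.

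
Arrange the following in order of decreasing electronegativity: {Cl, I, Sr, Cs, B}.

Cl, I, B, Sr, Cs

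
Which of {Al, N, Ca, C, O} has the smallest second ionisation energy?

After 1 electron has been removed, what remains? Al⁺ still has 2 valence electrons; N⁺ still has 4 valence electrons; Ca⁺ still has 1 valence electron; C⁺ still has 3 valence electrons; O⁺ still has 5 valence electrons.
All are still removing valence electrons, so compare the +1 ions as you would atoms: IE_2 generally rises across a period (higher Z_eff) and falls down a group (larger shell), subject to the usual subshell exceptions.
Valence configurations: Al⁺ [Ne]3s², N⁺ [He]2s²2p², Ca⁺ [Ar]4s¹, C⁺ [He]2s²2p¹, O⁺ [He]2s²2p³.
Approximate IE_2 values (kJ/mol): Al 1817, N 2856, Ca 1145, C 2353, O 3388.
So the second ionization energies run Ca < Al < C < N < O.

Ca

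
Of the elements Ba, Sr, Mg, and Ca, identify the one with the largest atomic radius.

Mg is in period 3, group 2; Ca is in period 4, group 2; Sr is in period 5, group 2; Ba is in period 6, group 2.
Radius decreases left→right (rising Z_eff, same n) and increases top→bottom (higher n).
All are in group 2, so atomic radius increases down the group.
The largest atomic radius among these belongs to Ba.

Ba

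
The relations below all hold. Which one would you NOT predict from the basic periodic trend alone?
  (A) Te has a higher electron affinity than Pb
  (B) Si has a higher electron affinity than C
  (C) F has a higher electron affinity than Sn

(B)

The general trend: electron affinity increases across a period and decreases down a group.
(A) Te (period 5, group 16) vs Pb (period 6, group 14): the stated order agrees with the simple trend.
(B) Si (period 3, group 14) vs C (period 2, group 14): the stated order contradicts the simple trend.
(C) F (period 2, group 17) vs Sn (period 5, group 14): the stated order agrees with the simple trend.
The exception is (B): Si's larger, more diffuse 3p orbitals accept an added electron slightly more readily than C's compact 2p.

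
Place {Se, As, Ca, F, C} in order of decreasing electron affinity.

F, Se, C, As, Ca

Atoms with high Z_eff and room in the valence shell (especially the halogens) have the most exothermic electron affinities.
These span different periods and groups, so the two trends combine.
As > Ca: both are in period 4; the period trend gives As the larger value.
C > As: period and group pull opposite ways; the down-group shift dominates (122 vs 78 kJ/mol).
Se > C: the two effects oppose for this pair; the across-period effect wins (195 vs 122 kJ/mol).
F > Se: relative to Se, both the across-period and down-group shifts push F's electron affinity up.
For reference (kJ/mol): C 122, F 328, Ca 2, As 78, Se 195.
So from highest to lowest: F > Se > C > As > Ca.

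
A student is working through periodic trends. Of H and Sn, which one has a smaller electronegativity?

Sn

H is in period 1, group 1; Sn is in period 5, group 14.
EN rises left→right (higher Z_eff, smaller atoms) and falls top→bottom (larger, more shielded atoms).
These span different periods and groups, so the two trends combine.
H > Sn: period and group pull opposite ways; the down-group shift dominates (2.20 vs 1.96).
Tabulated electronegativity (Pauling): H 2.20, Sn 1.96.
So Sn has the smaller electronegativity (Sn < H).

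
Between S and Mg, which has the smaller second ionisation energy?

Mg

IE_2 is the cost of taking one more electron from the +1 cation: S⁺ still has 5 valence electrons; Mg⁺ still has 1 valence electron.
All are still removing valence electrons, so compare the +1 ions as you would atoms: IE_2 generally rises across a period (higher Z_eff) and falls down a group (larger shell), subject to the usual subshell exceptions.
Valence configurations: S⁺ [Ne]3s²3p³, Mg⁺ [Ne]3s¹.
Tabulated IE_2 (kJ/mol): S 2252, Mg 1451.
Hence IE_2: Mg < S.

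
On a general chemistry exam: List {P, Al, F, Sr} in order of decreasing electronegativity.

F is in period 2, group 17; Al is in period 3, group 13; P is in period 3, group 15; Sr is in period 5, group 2.
Atoms toward the upper right of the periodic table pull bonding electrons most strongly.
Neither a single period nor a single group — weigh both effects.
Al > Sr: both effects reinforce here, so Al is clearly the higher of the two.
P > Al: P lies to the right of Al in period 3, so the across-period effect alone puts P higher.
F > P: both effects reinforce here, so F is clearly the higher of the two.
Approximate values (Pauling): F 3.98, Al 1.61, P 2.19, Sr 0.95.
So from highest to lowest: F > P > Al > Sr.

F > P > Al > Sr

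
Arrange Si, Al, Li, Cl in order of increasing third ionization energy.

Al, Si, Cl, Li

After 2 electrons have been removed, what remains? Si²⁺ still has 2 valence electrons; Al²⁺ still has 1 valence electron; Li²⁺ is already 1 electron into the core; Cl²⁺ still has 5 valence electrons.
Breaking into a closed-shell core is much more expensive than removing a leftover valence electron — Li has the largest IE_3 here.
Valence configurations: Si²⁺ [Ne]3s², Al²⁺ [Ne]3s¹, Cl²⁺ [Ne]3s²3p³.
Approximate IE_3 values (kJ/mol): Si 3232, Al 2745, Li 11815, Cl 3822.
So the third ionization energies run Al < Si < Cl < Li.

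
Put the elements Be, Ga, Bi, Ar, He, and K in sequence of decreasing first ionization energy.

He > Ar > Be > Bi > Ga > K

He is in period 1, group 18; Be is in period 2, group 2; Ar is in period 3, group 18; K is in period 4, group 1; Ga is in period 4, group 13; Bi is in period 6, group 15.
Removing the outermost electron gets harder across a period and easier down a group.
Here both period and group differ, so the two effects have to be weighed against each other.
Ga > K: Ga lies to the right of K in period 4, so the across-period effect alone puts Ga higher.
Bi > Ga: period and group pull opposite ways; the across-period shift dominates (703 vs 579 kJ/mol).
Be > Bi: the two effects oppose for this pair; the down-group effect wins (900 vs 703 kJ/mol).
Ar > Be: the two effects oppose for this pair; the across-period effect wins (1521 vs 900 kJ/mol).
He > Ar: they share group 18; the group trend gives He the larger value.
For reference (kJ/mol): He 2372, Be 900, Ar 1521, K 419, Ga 579, Bi 703.
So from highest to lowest: He > Ar > Be > Bi > Ga > K.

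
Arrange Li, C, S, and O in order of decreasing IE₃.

Consider each +2 ion: Li²⁺ is already 1 electron into the core; C²⁺ still has 2 valence electrons; S²⁺ still has 4 valence electrons; O²⁺ still has 4 valence electrons.
Core electrons are held far more tightly than valence electrons, so Li tops the IE_3 order.
Valence configurations: C²⁺ [He]2s², S²⁺ [Ne]3s²3p², O²⁺ [He]2s²2p².
Approximate IE_3 values (kJ/mol): Li 11815, C 4620, S 3357, O 5300.
Hence IE_3: S < C < O < Li.

Li > O > C > S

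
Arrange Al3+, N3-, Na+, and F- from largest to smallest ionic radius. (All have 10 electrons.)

N3- > F- > Na+ > Al3+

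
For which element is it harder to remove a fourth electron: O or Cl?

Consider each +3 ion: O³⁺ still has 3 valence electrons; Cl³⁺ still has 4 valence electrons.
All are still removing valence electrons, so compare the +3 ions as you would atoms: IE_4 generally rises across a period (higher Z_eff) and falls down a group (larger shell), subject to the usual subshell exceptions.
Valence configurations: O³⁺ [He]2s²2p¹, Cl³⁺ [Ne]3s²3p².
Approximate IE_4 values (kJ/mol): O 7469, Cl 5159.
So the fourth ionization energies run Cl < O.

O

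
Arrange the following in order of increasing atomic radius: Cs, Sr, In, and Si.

Si < In < Sr < Cs

Si is in period 3, group 14; Sr is in period 5, group 2; In is in period 5, group 13; Cs is in period 6, group 1.
Radius decreases left→right (rising Z_eff, same n) and increases top→bottom (higher n).
These span different periods and groups, so the two trends combine.
In > Si: relative to Si, both the across-period and down-group shifts push In's atomic radius up.
Sr > In: Sr lies to the left of In in period 5, so the across-period effect alone puts Sr larger.
Cs > Sr: relative to Sr, both the across-period and down-group shifts push Cs's atomic radius up.
Tabulated atomic radius (pm): Si 116, Sr 185, In 142, Cs 232.
So from smallest to largest: Si < In < Sr < Cs.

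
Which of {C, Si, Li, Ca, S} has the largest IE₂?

Li

After 1 electron has been removed, what remains? C⁺ still has 3 valence electrons; Si⁺ still has 3 valence electrons; Li⁺ is the bare [He] core; Ca⁺ still has 1 valence electron; S⁺ still has 5 valence electrons.
Breaking into a closed-shell core is much more expensive than removing a leftover valence electron — Li has the largest IE_2 here.
Valence configurations: C⁺ [He]2s²2p¹, Si⁺ [Ne]3s²3p¹, Ca⁺ [Ar]4s¹, S⁺ [Ne]3s²3p³.
Tabulated IE_2 (kJ/mol): C 2353, Si 1577, Li 7298, Ca 1145, S 2252.
Hence IE_2: Ca < Si < S < C < Li.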